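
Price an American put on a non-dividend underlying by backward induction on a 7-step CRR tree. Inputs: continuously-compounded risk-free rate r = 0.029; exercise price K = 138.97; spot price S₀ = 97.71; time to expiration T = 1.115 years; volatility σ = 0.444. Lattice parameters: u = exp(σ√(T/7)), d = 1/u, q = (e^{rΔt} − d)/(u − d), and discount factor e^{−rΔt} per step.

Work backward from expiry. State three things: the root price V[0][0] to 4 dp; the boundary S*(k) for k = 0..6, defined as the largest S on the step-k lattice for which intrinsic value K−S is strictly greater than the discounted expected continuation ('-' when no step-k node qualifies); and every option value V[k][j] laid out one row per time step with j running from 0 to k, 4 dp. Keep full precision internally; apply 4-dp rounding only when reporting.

price = 46.3637
boundary = - - 68.5523 57.4201 68.5523 81.8428 97.7100
tree:
46.3637
58.0751 33.5519
70.4177 44.6637 21.2929
81.5499 57.2779 30.8123 10.7172
90.8744 70.4177 42.9554 17.3578 3.2988
98.6846 81.5499 57.1272 27.3222 6.2390 0.0000
105.2266 90.8744 70.4177 41.2600 11.7997 0.0000 0.0000
110.7062 98.6846 81.5499 57.1272 22.3166 0.0000 0.0000 0.0000

params: Δt=0.15929 u=1.19387 d=0.83761 q=0.46881 e^(-rΔt)=0.99539
t_7 payoffs: 110.7062 98.6846 81.5499 57.1272 22.3166 0.0000 0.0000 0.0000
t_6: node(6,0) S=33.7434 payoff=105.2266 vs cont=104.5861 → 105.2266 [stop]  node(6,1) S=48.0956 payoff=90.8744 vs cont=90.2339 → 90.8744 [stop]  node(6,2) S=68.5523 payoff=70.4177 vs cont=69.7772 → 70.4177 [stop]  node(6,3) S=97.7100 payoff=41.2600 vs cont=40.6195 → 41.2600 [stop]  node(6,4) S=139.2694 payoff=0.0000 vs cont=11.7997 → 11.7997 [wait]  node(6,5) S=198.5054 payoff=0.0000 vs cont=0.0000 → 0.0000 [wait]  node(6,6) S=282.9366 payoff=0.0000 vs cont=0.0000 → 0.0000 [wait]  ⇒ S*(6)=97.7100
t_5: node(5,0) S=40.2854 payoff=98.6846 vs cont=98.0442 → 98.6846 [stop]  node(5,1) S=57.4201 payoff=81.5499 vs cont=80.9094 → 81.5499 [stop]  node(5,2) S=81.8428 payoff=57.1272 vs cont=56.4867 → 57.1272 [stop]  node(5,3) S=116.6534 payoff=22.3166 vs cont=27.3222 → 27.3222 [wait]  node(5,4) S=166.2701 payoff=0.0000 vs cont=6.2390 → 6.2390 [wait]  node(5,5) S=236.9904 payoff=0.0000 vs cont=0.0000 → 0.0000 [wait]  ⇒ S*(5)=81.8428
t_4: node(4,0) S=48.0956 payoff=90.8744 vs cont=90.2339 → 90.8744 [stop]  node(4,1) S=68.5523 payoff=70.4177 vs cont=69.7772 → 70.4177 [stop]  node(4,2) S=97.7100 payoff=41.2600 vs cont=42.9554 → 42.9554 [wait]  node(4,3) S=139.2694 payoff=0.0000 vs cont=17.3578 → 17.3578 [wait]  node(4,4) S=198.5054 payoff=0.0000 vs cont=3.2988 → 3.2988 [wait]  ⇒ S*(4)=68.5523
t_3: node(3,0) S=57.4201 payoff=81.5499 vs cont=80.9094 → 81.5499 [stop]  node(3,1) S=81.8428 payoff=57.1272 vs cont=57.2779 → 57.2779 [wait]  node(3,2) S=116.6534 payoff=22.3166 vs cont=30.8123 → 30.8123 [wait]  node(3,3) S=166.2701 payoff=0.0000 vs cont=10.7172 → 10.7172 [wait]  ⇒ S*(3)=57.4201
t_2: node(2,0) S=68.5523 payoff=70.4177 vs cont=69.8475 → 70.4177 [stop]  node(2,1) S=97.7100 payoff=41.2600 vs cont=44.6637 → 44.6637 [wait]  node(2,2) S=139.2694 payoff=0.0000 vs cont=21.2929 → 21.2929 [wait]  ⇒ S*(2)=68.5523
t_1: node(1,0) S=81.8428 payoff=57.1272 vs cont=58.0751 → 58.0751 [wait]  node(1,1) S=116.6534 payoff=22.3166 vs cont=33.5519 → 33.5519 [wait]  ⇒ S*(1)=-
t_0: node(0,0) S=97.7100 payoff=41.2600 vs cont=46.3637 → 46.3637 [wait]  ⇒ S*(0)=-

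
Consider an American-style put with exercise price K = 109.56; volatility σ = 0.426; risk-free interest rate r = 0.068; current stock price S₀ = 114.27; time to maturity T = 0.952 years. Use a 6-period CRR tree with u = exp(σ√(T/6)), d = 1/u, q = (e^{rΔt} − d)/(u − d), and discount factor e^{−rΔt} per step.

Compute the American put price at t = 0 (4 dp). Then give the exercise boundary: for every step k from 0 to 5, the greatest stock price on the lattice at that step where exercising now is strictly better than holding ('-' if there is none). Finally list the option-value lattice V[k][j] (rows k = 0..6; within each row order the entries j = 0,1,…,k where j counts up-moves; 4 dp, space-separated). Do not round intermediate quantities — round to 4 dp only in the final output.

Δt=0.15867, u=1.18494, d=0.84393, q=0.48949, disc=e^(-rΔt)=0.98927
k=6 terminal: V=max(K-S,0) → 68.2777 51.5967 28.1753 0.0000 0.0000 0.0000 0.0000
k=5: j=0 S=48.9168 intr=60.6432 cont=59.4674 V=60.6432[EX]; j=1 S=68.6828 intr=40.8772 cont=39.7015 V=40.8772[EX]; j=2 S=96.4356 intr=13.1244 cont=14.2294 V=14.2294[hold]; j=3 S=135.4026 intr=0.0000 cont=0.0000 V=0.0000[hold]; j=4 S=190.1151 intr=0.0000 cont=0.0000 V=0.0000[hold]; j=5 S=266.9354 intr=0.0000 cont=0.0000 V=0.0000[hold]  S*(5)=68.6828
k=4: j=0 S=57.9633 intr=51.5967 cont=50.4210 V=51.5967[EX]; j=1 S=81.3847 intr=28.1753 cont=27.5347 V=28.1753[EX]; j=2 S=114.2700 intr=0.0000 cont=7.1863 V=7.1863[hold]; j=3 S=160.4434 intr=0.0000 cont=0.0000 V=0.0000[hold]; j=4 S=225.2742 intr=0.0000 cont=0.0000 V=0.0000[hold]  S*(4)=81.3847
k=3: j=0 S=68.6828 intr=40.8772 cont=39.7015 V=40.8772[EX]; j=1 S=96.4356 intr=13.1244 cont=17.7093 V=17.7093[hold]; j=2 S=135.4026 intr=0.0000 cont=3.6293 V=3.6293[hold]; j=3 S=190.1151 intr=0.0000 cont=0.0000 V=0.0000[hold]  S*(3)=68.6828
k=2: j=0 S=81.3847 intr=28.1753 cont=29.2198 V=29.2198[hold]; j=1 S=114.2700 intr=0.0000 cont=10.7012 V=10.7012[hold]; j=2 S=160.4434 intr=0.0000 cont=1.8329 V=1.8329[hold]  S*(2)=-
k=1: j=0 S=96.4356 intr=13.1244 cont=19.9388 V=19.9388[hold]; j=1 S=135.4026 intr=0.0000 cont=6.2920 V=6.2920[hold]  S*(1)=-
k=0: j=0 S=114.2700 intr=0.0000 cont=13.1166 V=13.1166[hold]  S*(0)=-

price = 13.1166
boundary = - - - 68.6828 81.3847 68.6828
tree:
13.1166
19.9388 6.2920
29.2198 10.7012 1.8329
40.8772 17.7093 3.6293 0.0000
51.5967 28.1753 7.1863 0.0000 0.0000
60.6432 40.8772 14.2294 0.0000 0.0000 0.0000
68.2777 51.5967 28.1753 0.0000 0.0000 0.0000 0.0000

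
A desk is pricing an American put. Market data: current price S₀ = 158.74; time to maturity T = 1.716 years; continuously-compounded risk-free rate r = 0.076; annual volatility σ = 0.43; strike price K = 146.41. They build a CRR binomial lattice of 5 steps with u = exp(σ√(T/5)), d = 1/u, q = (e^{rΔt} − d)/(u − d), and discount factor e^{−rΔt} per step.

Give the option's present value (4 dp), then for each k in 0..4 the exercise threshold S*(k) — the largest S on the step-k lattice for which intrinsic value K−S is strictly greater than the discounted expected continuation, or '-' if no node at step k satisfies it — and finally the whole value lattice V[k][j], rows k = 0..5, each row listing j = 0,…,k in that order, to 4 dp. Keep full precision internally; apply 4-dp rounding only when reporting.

price = 21.6556
boundary = - - 95.9140 74.5555 95.9140
tree:
21.6556
33.6761 10.2768
50.4960 17.9363 2.8360
71.8545 30.5862 5.6995 0.0000
88.4568 50.4960 11.4540 0.0000 0.0000
101.3621 71.8545 23.0188 0.0000 0.0000 0.0000

params: Δt=0.34320 u=1.28648 d=0.77732 q=0.48926 e^(-rΔt)=0.97425
t_5 payoffs: 101.3621 71.8545 23.0188 0.0000 0.0000 0.0000
t_4: node(4,0) S=57.9532 payoff=88.4568 vs cont=84.6874 → 88.4568 [stop]  node(4,1) S=95.9140 payoff=50.4960 vs cont=46.7266 → 50.4960 [stop]  node(4,2) S=158.7400 payoff=0.0000 vs cont=11.4540 → 11.4540 [wait]  node(4,3) S=262.7187 payoff=0.0000 vs cont=0.0000 → 0.0000 [wait]  node(4,4) S=434.8060 payoff=0.0000 vs cont=0.0000 → 0.0000 [wait]  ⇒ S*(4)=95.9140
t_3: node(3,0) S=74.5555 payoff=71.8545 vs cont=68.0851 → 71.8545 [stop]  node(3,1) S=123.3912 payoff=23.0188 vs cont=30.5862 → 30.5862 [wait]  node(3,2) S=204.2155 payoff=0.0000 vs cont=5.6995 → 5.6995 [wait]  node(3,3) S=337.9817 payoff=0.0000 vs cont=0.0000 → 0.0000 [wait]  ⇒ S*(3)=74.5555
t_2: node(2,0) S=95.9140 payoff=50.4960 vs cont=50.3337 → 50.4960 [stop]  node(2,1) S=158.7400 payoff=0.0000 vs cont=17.9363 → 17.9363 [wait]  node(2,2) S=262.7187 payoff=0.0000 vs cont=2.8360 → 2.8360 [wait]  ⇒ S*(2)=95.9140
t_1: node(1,0) S=123.3912 payoff=23.0188 vs cont=33.6761 → 33.6761 [wait]  node(1,1) S=204.2155 payoff=0.0000 vs cont=10.2768 → 10.2768 [wait]  ⇒ S*(1)=-
t_0: node(0,0) S=158.7400 payoff=0.0000 vs cont=21.6556 → 21.6556 [wait]  ⇒ S*(0)=-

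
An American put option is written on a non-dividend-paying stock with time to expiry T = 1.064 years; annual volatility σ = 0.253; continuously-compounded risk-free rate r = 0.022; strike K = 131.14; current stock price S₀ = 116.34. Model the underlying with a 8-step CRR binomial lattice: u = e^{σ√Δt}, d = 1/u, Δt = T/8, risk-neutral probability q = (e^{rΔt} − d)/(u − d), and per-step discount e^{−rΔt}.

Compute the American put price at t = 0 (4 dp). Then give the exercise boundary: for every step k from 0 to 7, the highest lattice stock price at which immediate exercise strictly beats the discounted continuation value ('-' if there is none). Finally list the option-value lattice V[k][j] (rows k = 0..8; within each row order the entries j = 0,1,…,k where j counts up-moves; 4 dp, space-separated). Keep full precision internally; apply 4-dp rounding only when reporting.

price = 20.2310
boundary = - - - 88.2096 96.7357 88.2096 96.7357 106.0860
tree:
20.2310
26.8788 13.5094
34.5661 19.1269 7.8081
42.9304 26.1632 11.9990 3.5412
50.7050 34.4043 17.8371 6.0619 0.9680
57.7944 42.9304 25.4314 10.1271 1.9141 0.0000
64.2590 50.7050 34.4043 16.3478 3.7850 0.0000 0.0000
70.1538 57.7944 42.9304 25.0540 7.4845 0.0000 0.0000 0.0000
75.5290 64.2590 50.7050 34.4043 14.8000 0.0000 0.0000 0.0000 0.0000

params: Δt=0.13300 u=1.09666 d=0.91186 q=0.49281 e^(-rΔt)=0.99708
t_8 payoffs: 75.5290 64.2590 50.7050 34.4043 14.8000 0.0000 0.0000 0.0000 0.0000
t_7: node(7,0) S=60.9862 payoff=70.1538 vs cont=69.7706 → 70.1538 [stop]  node(7,1) S=73.3456 payoff=57.7944 vs cont=57.4113 → 57.7944 [stop]  node(7,2) S=88.2096 payoff=42.9304 vs cont=42.5472 → 42.9304 [stop]  node(7,3) S=106.0860 payoff=25.0540 vs cont=24.6709 → 25.0540 [stop]  node(7,4) S=127.5851 payoff=3.5549 vs cont=7.4845 → 7.4845 [wait]  node(7,5) S=153.4413 payoff=0.0000 vs cont=0.0000 → 0.0000 [wait]  node(7,6) S=184.5373 payoff=0.0000 vs cont=0.0000 → 0.0000 [wait]  node(7,7) S=221.9353 payoff=0.0000 vs cont=0.0000 → 0.0000 [wait]  ⇒ S*(7)=106.0860
t_6: node(6,0) S=66.8810 payoff=64.2590 vs cont=63.8758 → 64.2590 [stop]  node(6,1) S=80.4350 payoff=50.7050 vs cont=50.3219 → 50.7050 [stop]  node(6,2) S=96.7357 payoff=34.4043 vs cont=34.0211 → 34.4043 [stop]  node(6,3) S=116.3400 payoff=14.8000 vs cont=16.3478 → 16.3478 [wait]  node(6,4) S=139.9172 payoff=0.0000 vs cont=3.7850 → 3.7850 [wait]  node(6,5) S=168.2725 payoff=0.0000 vs cont=0.0000 → 0.0000 [wait]  node(6,6) S=202.3743 payoff=0.0000 vs cont=0.0000 → 0.0000 [wait]  ⇒ S*(6)=96.7357
t_5: node(5,0) S=73.3456 payoff=57.7944 vs cont=57.4113 → 57.7944 [stop]  node(5,1) S=88.2096 payoff=42.9304 vs cont=42.5472 → 42.9304 [stop]  node(5,2) S=106.0860 payoff=25.0540 vs cont=25.4314 → 25.4314 [wait]  node(5,3) S=127.5851 payoff=3.5549 vs cont=10.1271 → 10.1271 [wait]  node(5,4) S=153.4413 payoff=0.0000 vs cont=1.9141 → 1.9141 [wait]  node(5,5) S=184.5373 payoff=0.0000 vs cont=0.0000 → 0.0000 [wait]  ⇒ S*(5)=88.2096
t_4: node(4,0) S=80.4350 payoff=50.7050 vs cont=50.3219 → 50.7050 [stop]  node(4,1) S=96.7357 payoff=34.4043 vs cont=34.2065 → 34.4043 [stop]  node(4,2) S=116.3400 payoff=14.8000 vs cont=17.8371 → 17.8371 [wait]  node(4,3) S=139.9172 payoff=0.0000 vs cont=6.0619 → 6.0619 [wait]  node(4,4) S=168.2725 payoff=0.0000 vs cont=0.9680 → 0.9680 [wait]  ⇒ S*(4)=96.7357
t_3: node(3,0) S=88.2096 payoff=42.9304 vs cont=42.5472 → 42.9304 [stop]  node(3,1) S=106.0860 payoff=25.0540 vs cont=26.1632 → 26.1632 [wait]  node(3,2) S=127.5851 payoff=3.5549 vs cont=11.9990 → 11.9990 [wait]  node(3,3) S=153.4413 payoff=0.0000 vs cont=3.5412 → 3.5412 [wait]  ⇒ S*(3)=88.2096
t_2: node(2,0) S=96.7357 payoff=34.4043 vs cont=34.5661 → 34.5661 [wait]  node(2,1) S=116.3400 payoff=14.8000 vs cont=19.1269 → 19.1269 [wait]  node(2,2) S=139.9172 payoff=0.0000 vs cont=7.8081 → 7.8081 [wait]  ⇒ S*(2)=-
t_1: node(1,0) S=106.0860 payoff=25.0540 vs cont=26.8788 → 26.8788 [wait]  node(1,1) S=127.5851 payoff=3.5549 vs cont=13.5094 → 13.5094 [wait]  ⇒ S*(1)=-
t_0: node(0,0) S=116.3400 payoff=14.8000 vs cont=20.2310 → 20.2310 [wait]  ⇒ S*(0)=-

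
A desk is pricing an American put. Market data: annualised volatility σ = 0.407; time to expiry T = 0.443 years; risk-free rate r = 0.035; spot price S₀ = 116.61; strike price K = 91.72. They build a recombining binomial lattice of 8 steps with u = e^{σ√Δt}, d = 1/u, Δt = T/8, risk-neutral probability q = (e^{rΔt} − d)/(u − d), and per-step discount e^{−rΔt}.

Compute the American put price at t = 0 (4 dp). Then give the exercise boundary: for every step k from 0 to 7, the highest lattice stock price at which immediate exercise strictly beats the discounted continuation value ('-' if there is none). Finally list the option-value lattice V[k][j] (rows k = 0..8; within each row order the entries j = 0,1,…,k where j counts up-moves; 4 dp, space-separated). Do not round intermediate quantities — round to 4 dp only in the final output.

params: Δt=0.05538 u=1.10051 d=0.90867 q=0.48619 e^(-rΔt)=0.99806
t_8 payoffs: 37.5224 26.0799 12.2217 0.0000 0.0000 0.0000 0.0000 0.0000 0.0000
t_7: node(7,0) S=59.6451 payoff=32.0749 vs cont=31.8973 → 32.0749 [stop]  node(7,1) S=72.2376 payoff=19.4824 vs cont=19.3048 → 19.4824 [stop]  node(7,2) S=87.4888 payoff=4.2312 vs cont=6.2675 → 6.2675 [wait]  node(7,3) S=105.9598 payoff=0.0000 vs cont=0.0000 → 0.0000 [wait]  node(7,4) S=128.3306 payoff=0.0000 vs cont=0.0000 → 0.0000 [wait]  node(7,5) S=155.4244 payoff=0.0000 vs cont=0.0000 → 0.0000 [wait]  node(7,6) S=188.2384 payoff=0.0000 vs cont=0.0000 → 0.0000 [wait]  node(7,7) S=227.9802 payoff=0.0000 vs cont=0.0000 → 0.0000 [wait]  ⇒ S*(7)=72.2376
t_6: node(6,0) S=65.6401 payoff=26.0799 vs cont=25.9023 → 26.0799 [stop]  node(6,1) S=79.4983 payoff=12.2217 vs cont=13.0322 → 13.0322 [wait]  node(6,2) S=96.2824 payoff=0.0000 vs cont=3.2141 → 3.2141 [wait]  node(6,3) S=116.6100 payoff=0.0000 vs cont=0.0000 → 0.0000 [wait]  node(6,4) S=141.2293 payoff=0.0000 vs cont=0.0000 → 0.0000 [wait]  node(6,5) S=171.0463 payoff=0.0000 vs cont=0.0000 → 0.0000 [wait]  node(6,6) S=207.1584 payoff=0.0000 vs cont=0.0000 → 0.0000 [wait]  ⇒ S*(6)=65.6401
t_5: node(5,0) S=72.2376 payoff=19.4824 vs cont=19.6981 → 19.6981 [wait]  node(5,1) S=87.4888 payoff=4.2312 vs cont=8.2428 → 8.2428 [wait]  node(5,2) S=105.9598 payoff=0.0000 vs cont=1.6482 → 1.6482 [wait]  node(5,3) S=128.3306 payoff=0.0000 vs cont=0.0000 → 0.0000 [wait]  node(5,4) S=155.4244 payoff=0.0000 vs cont=0.0000 → 0.0000 [wait]  node(5,5) S=188.2384 payoff=0.0000 vs cont=0.0000 → 0.0000 [wait]  ⇒ S*(5)=-
t_4: node(4,0) S=79.4983 payoff=12.2217 vs cont=14.1013 → 14.1013 [wait]  node(4,1) S=96.2824 payoff=0.0000 vs cont=5.0268 → 5.0268 [wait]  node(4,2) S=116.6100 payoff=0.0000 vs cont=0.8452 → 0.8452 [wait]  node(4,3) S=141.2293 payoff=0.0000 vs cont=0.0000 → 0.0000 [wait]  node(4,4) S=171.0463 payoff=0.0000 vs cont=0.0000 → 0.0000 [wait]  ⇒ S*(4)=-
t_3: node(3,0) S=87.4888 payoff=4.2312 vs cont=9.6707 → 9.6707 [wait]  node(3,1) S=105.9598 payoff=0.0000 vs cont=2.9880 → 2.9880 [wait]  node(3,2) S=128.3306 payoff=0.0000 vs cont=0.4335 → 0.4335 [wait]  node(3,3) S=155.4244 payoff=0.0000 vs cont=0.0000 → 0.0000 [wait]  ⇒ S*(3)=-
t_2: node(2,0) S=96.2824 payoff=0.0000 vs cont=6.4092 → 6.4092 [wait]  node(2,1) S=116.6100 payoff=0.0000 vs cont=1.7426 → 1.7426 [wait]  node(2,2) S=141.2293 payoff=0.0000 vs cont=0.2223 → 0.2223 [wait]  ⇒ S*(2)=-
t_1: node(1,0) S=105.9598 payoff=0.0000 vs cont=4.1324 → 4.1324 [wait]  node(1,1) S=128.3306 payoff=0.0000 vs cont=1.0015 → 1.0015 [wait]  ⇒ S*(1)=-
t_0: node(0,0) S=116.6100 payoff=0.0000 vs cont=2.6051 → 2.6051 [wait]  ⇒ S*(0)=-

price = 2.6051
boundary = - - - - - - 65.6401 72.2376
tree:
2.6051
4.1324 1.0015
6.4092 1.7426 0.2223
9.6707 2.9880 0.4335 0.0000
14.1013 5.0268 0.8452 0.0000 0.0000
19.6981 8.2428 1.6482 0.0000 0.0000 0.0000
26.0799 13.0322 3.2141 0.0000 0.0000 0.0000 0.0000
32.0749 19.4824 6.2675 0.0000 0.0000 0.0000 0.0000 0.0000
37.5224 26.0799 12.2217 0.0000 0.0000 0.0000 0.0000 0.0000 0.0000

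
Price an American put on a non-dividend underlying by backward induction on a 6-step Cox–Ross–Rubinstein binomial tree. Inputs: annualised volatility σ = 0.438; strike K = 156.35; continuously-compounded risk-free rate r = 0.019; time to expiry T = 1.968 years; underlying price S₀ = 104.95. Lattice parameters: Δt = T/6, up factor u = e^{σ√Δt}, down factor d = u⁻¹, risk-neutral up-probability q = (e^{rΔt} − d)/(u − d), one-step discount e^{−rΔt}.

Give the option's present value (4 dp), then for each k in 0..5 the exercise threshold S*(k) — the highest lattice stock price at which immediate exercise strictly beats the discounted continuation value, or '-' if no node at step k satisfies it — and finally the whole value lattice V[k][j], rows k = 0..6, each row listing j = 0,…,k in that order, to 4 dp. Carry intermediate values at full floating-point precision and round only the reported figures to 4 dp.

Δt=0.32800  u=1.28512  d=0.77814  q=0.44995  discount=0.99379
step 6 (expiry): payoffs max(K−S,0) = 133.0514 117.8718 92.8025 51.4000 0.0000 0.0000 0.0000
step 5: (k=5,j=0): S=29.9414, (K−S)⁺=126.4086, hold=125.4372 ⇒ V=126.4086 exercise | (k=5,j=1): S=49.4489, (K−S)⁺=106.9011, hold=105.9298 ⇒ V=106.9011 exercise | (k=5,j=2): S=81.6658, (K−S)⁺=74.6842, hold=73.7128 ⇒ V=74.6842 exercise | (k=5,j=3): S=134.8728, (K−S)⁺=21.4772, hold=28.0971 ⇒ V=28.0971 continue | (k=5,j=4): S=222.7452, (K−S)⁺=0.0000, hold=0.0000 ⇒ V=0.0000 continue | (k=5,j=5): S=367.8684, (K−S)⁺=0.0000, hold=0.0000 ⇒ V=0.0000 continue  boundary S*=81.6658
step 4: (k=4,j=0): S=38.4782, (K−S)⁺=117.8718, hold=116.9005 ⇒ V=117.8718 exercise | (k=4,j=1): S=63.5475, (K−S)⁺=92.8025, hold=91.8312 ⇒ V=92.8025 exercise | (k=4,j=2): S=104.9500, (K−S)⁺=51.4000, hold=53.3888 ⇒ V=53.3888 continue | (k=4,j=3): S=173.3271, (K−S)⁺=0.0000, hold=15.3589 ⇒ V=15.3589 continue | (k=4,j=4): S=286.2533, (K−S)⁺=0.0000, hold=0.0000 ⇒ V=0.0000 continue  boundary S*=63.5475
step 3: (k=3,j=0): S=49.4489, (K−S)⁺=106.9011, hold=105.9298 ⇒ V=106.9011 exercise | (k=3,j=1): S=81.6658, (K−S)⁺=74.6842, hold=74.6021 ⇒ V=74.6842 exercise | (k=3,j=2): S=134.8728, (K−S)⁺=21.4772, hold=36.0520 ⇒ V=36.0520 continue | (k=3,j=3): S=222.7452, (K−S)⁺=0.0000, hold=8.3958 ⇒ V=8.3958 continue  boundary S*=81.6658
step 2: (k=2,j=0): S=63.5475, (K−S)⁺=92.8025, hold=91.8312 ⇒ V=92.8025 exercise | (k=2,j=1): S=104.9500, (K−S)⁺=51.4000, hold=56.9458 ⇒ V=56.9458 continue | (k=2,j=2): S=173.3271, (K−S)⁺=0.0000, hold=23.4616 ⇒ V=23.4616 continue  boundary S*=63.5475
step 1: (k=1,j=0): S=81.6658, (K−S)⁺=74.6842, hold=76.1926 ⇒ V=76.1926 continue | (k=1,j=1): S=134.8728, (K−S)⁺=21.4772, hold=41.6195 ⇒ V=41.6195 continue  boundary S*=-
step 0: (k=0,j=0): S=104.9500, (K−S)⁺=51.4000, hold=60.2599 ⇒ V=60.2599 continue  boundary S*=-

price = 60.2599
boundary = - - 63.5475 81.6658 63.5475 81.6658
tree:
60.2599
76.1926 41.6195
92.8025 56.9458 23.4616
106.9011 74.6842 36.0520 8.3958
117.8718 92.8025 53.3888 15.3589 0.0000
126.4086 106.9011 74.6842 28.0971 0.0000 0.0000
133.0514 117.8718 92.8025 51.4000 0.0000 0.0000 0.0000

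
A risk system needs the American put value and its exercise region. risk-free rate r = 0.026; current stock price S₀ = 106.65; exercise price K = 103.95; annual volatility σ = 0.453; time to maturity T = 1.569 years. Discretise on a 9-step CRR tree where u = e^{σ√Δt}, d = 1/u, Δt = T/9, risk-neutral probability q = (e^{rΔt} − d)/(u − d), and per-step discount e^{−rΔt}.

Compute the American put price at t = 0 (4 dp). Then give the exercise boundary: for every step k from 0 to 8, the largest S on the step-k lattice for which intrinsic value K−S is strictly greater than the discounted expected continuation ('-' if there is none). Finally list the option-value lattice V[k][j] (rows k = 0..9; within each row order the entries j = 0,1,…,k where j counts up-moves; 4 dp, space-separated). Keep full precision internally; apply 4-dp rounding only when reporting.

price = 20.8157
boundary = - - - - 50.0481 41.4232 50.0481 60.4687 73.0591
tree:
20.8157
27.5846 13.2248
35.5699 18.6593 7.0962
44.5041 25.6298 10.8151 2.8834
53.9019 34.1175 16.1068 4.8273 0.6731
62.5268 43.7880 23.3156 7.9634 1.2634 0.0000
69.6653 53.9019 32.5697 12.8873 2.3713 0.0000 0.0000
75.5736 62.5268 43.4813 20.3234 4.4507 0.0000 0.0000 0.0000
80.4638 69.6653 53.9019 30.8909 8.3536 0.0000 0.0000 0.0000 0.0000
84.5112 75.5736 62.5268 43.4813 15.6791 0.0000 0.0000 0.0000 0.0000 0.0000

Δt=0.17433  u=1.20821  d=0.82767  q=0.46479  discount=0.99548
step 9 (expiry): payoffs max(K−S,0) = 84.5112 75.5736 62.5268 43.4813 15.6791 0.0000 0.0000 0.0000 0.0000 0.0000
step 8: (k=8,j=0): S=23.4862, (K−S)⁺=80.4638, hold=79.9937 ⇒ V=80.4638 exercise | (k=8,j=1): S=34.2847, (K−S)⁺=69.6653, hold=69.1952 ⇒ V=69.6653 exercise | (k=8,j=2): S=50.0481, (K−S)⁺=53.9019, hold=53.4318 ⇒ V=53.9019 exercise | (k=8,j=3): S=73.0591, (K−S)⁺=30.8909, hold=30.4208 ⇒ V=30.8909 exercise | (k=8,j=4): S=106.6500, (K−S)⁺=0.0000, hold=8.3536 ⇒ V=8.3536 continue | (k=8,j=5): S=155.6853, (K−S)⁺=0.0000, hold=0.0000 ⇒ V=0.0000 continue | (k=8,j=6): S=227.2660, (K−S)⁺=0.0000, hold=0.0000 ⇒ V=0.0000 continue | (k=8,j=7): S=331.7579, (K−S)⁺=0.0000, hold=0.0000 ⇒ V=0.0000 continue | (k=8,j=8): S=484.2929, (K−S)⁺=0.0000, hold=0.0000 ⇒ V=0.0000 continue  boundary S*=73.0591
step 7: (k=7,j=0): S=28.3764, (K−S)⁺=75.5736, hold=75.1035 ⇒ V=75.5736 exercise | (k=7,j=1): S=41.4232, (K−S)⁺=62.5268, hold=62.0567 ⇒ V=62.5268 exercise | (k=7,j=2): S=60.4687, (K−S)⁺=43.4813, hold=43.0112 ⇒ V=43.4813 exercise | (k=7,j=3): S=88.2709, (K−S)⁺=15.6791, hold=20.3234 ⇒ V=20.3234 continue | (k=7,j=4): S=128.8559, (K−S)⁺=0.0000, hold=4.4507 ⇒ V=4.4507 continue | (k=7,j=5): S=188.1010, (K−S)⁺=0.0000, hold=0.0000 ⇒ V=0.0000 continue | (k=7,j=6): S=274.5857, (K−S)⁺=0.0000, hold=0.0000 ⇒ V=0.0000 continue | (k=7,j=7): S=400.8342, (K−S)⁺=0.0000, hold=0.0000 ⇒ V=0.0000 continue  boundary S*=60.4687
step 6: (k=6,j=0): S=34.2847, (K−S)⁺=69.6653, hold=69.1952 ⇒ V=69.6653 exercise | (k=6,j=1): S=50.0481, (K−S)⁺=53.9019, hold=53.4318 ⇒ V=53.9019 exercise | (k=6,j=2): S=73.0591, (K−S)⁺=30.8909, hold=32.5697 ⇒ V=32.5697 continue | (k=6,j=3): S=106.6500, (K−S)⁺=0.0000, hold=12.8873 ⇒ V=12.8873 continue | (k=6,j=4): S=155.6853, (K−S)⁺=0.0000, hold=2.3713 ⇒ V=2.3713 continue | (k=6,j=5): S=227.2660, (K−S)⁺=0.0000, hold=0.0000 ⇒ V=0.0000 continue | (k=6,j=6): S=331.7579, (K−S)⁺=0.0000, hold=0.0000 ⇒ V=0.0000 continue  boundary S*=50.0481
step 5: (k=5,j=0): S=41.4232, (K−S)⁺=62.5268, hold=62.0567 ⇒ V=62.5268 exercise | (k=5,j=1): S=60.4687, (K−S)⁺=43.4813, hold=43.7880 ⇒ V=43.7880 continue | (k=5,j=2): S=88.2709, (K−S)⁺=15.6791, hold=23.3156 ⇒ V=23.3156 continue | (k=5,j=3): S=128.8559, (K−S)⁺=0.0000, hold=7.9634 ⇒ V=7.9634 continue | (k=5,j=4): S=188.1010, (K−S)⁺=0.0000, hold=1.2634 ⇒ V=1.2634 continue | (k=5,j=5): S=274.5857, (K−S)⁺=0.0000, hold=0.0000 ⇒ V=0.0000 continue  boundary S*=41.4232
step 4: (k=4,j=0): S=50.0481, (K−S)⁺=53.9019, hold=53.5737 ⇒ V=53.9019 exercise | (k=4,j=1): S=73.0591, (K−S)⁺=30.8909, hold=34.1175 ⇒ V=34.1175 continue | (k=4,j=2): S=106.6500, (K−S)⁺=0.0000, hold=16.1068 ⇒ V=16.1068 continue | (k=4,j=3): S=155.6853, (K−S)⁺=0.0000, hold=4.8273 ⇒ V=4.8273 continue | (k=4,j=4): S=227.2660, (K−S)⁺=0.0000, hold=0.6731 ⇒ V=0.6731 continue  boundary S*=50.0481
step 3: (k=3,j=0): S=60.4687, (K−S)⁺=43.4813, hold=44.5041 ⇒ V=44.5041 continue | (k=3,j=1): S=88.2709, (K−S)⁺=15.6791, hold=25.6298 ⇒ V=25.6298 continue | (k=3,j=2): S=128.8559, (K−S)⁺=0.0000, hold=10.8151 ⇒ V=10.8151 continue | (k=3,j=3): S=188.1010, (K−S)⁺=0.0000, hold=2.8834 ⇒ V=2.8834 continue  boundary S*=-
step 2: (k=2,j=0): S=73.0591, (K−S)⁺=30.8909, hold=35.5699 ⇒ V=35.5699 continue | (k=2,j=1): S=106.6500, (K−S)⁺=0.0000, hold=18.6593 ⇒ V=18.6593 continue | (k=2,j=2): S=155.6853, (K−S)⁺=0.0000, hold=7.0962 ⇒ V=7.0962 continue  boundary S*=-
step 1: (k=1,j=0): S=88.2709, (K−S)⁺=15.6791, hold=27.5846 ⇒ V=27.5846 continue | (k=1,j=1): S=128.8559, (K−S)⁺=0.0000, hold=13.2248 ⇒ V=13.2248 continue  boundary S*=-
step 0: (k=0,j=0): S=106.6500, (K−S)⁺=0.0000, hold=20.8157 ⇒ V=20.8157 continue  boundary S*=-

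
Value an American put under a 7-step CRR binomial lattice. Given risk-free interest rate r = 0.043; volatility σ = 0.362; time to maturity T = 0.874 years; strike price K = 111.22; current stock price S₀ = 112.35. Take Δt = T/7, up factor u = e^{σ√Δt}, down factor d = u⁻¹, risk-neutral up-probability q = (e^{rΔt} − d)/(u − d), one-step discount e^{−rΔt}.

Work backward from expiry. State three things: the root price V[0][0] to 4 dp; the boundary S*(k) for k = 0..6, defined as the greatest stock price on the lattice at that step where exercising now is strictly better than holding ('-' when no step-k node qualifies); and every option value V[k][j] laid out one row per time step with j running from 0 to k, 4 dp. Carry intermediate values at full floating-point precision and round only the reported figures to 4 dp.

Δt=0.12486  u=1.13645  d=0.87993  q=0.48905  discount=0.99465
step 7 (expiry): payoffs max(K−S,0) = 65.3309 51.9530 34.6749 12.3599 0.0000 0.0000 0.0000 0.0000
step 6: (k=6,j=0): S=52.1508, (K−S)⁺=59.0692, hold=58.4737 ⇒ V=59.0692 exercise | (k=6,j=1): S=67.3543, (K−S)⁺=43.8657, hold=43.2702 ⇒ V=43.8657 exercise | (k=6,j=2): S=86.9900, (K−S)⁺=24.2300, hold=23.6345 ⇒ V=24.2300 exercise | (k=6,j=3): S=112.3500, (K−S)⁺=0.0000, hold=6.2815 ⇒ V=6.2815 continue | (k=6,j=4): S=145.1032, (K−S)⁺=0.0000, hold=0.0000 ⇒ V=0.0000 continue | (k=6,j=5): S=187.4049, (K−S)⁺=0.0000, hold=0.0000 ⇒ V=0.0000 continue | (k=6,j=6): S=242.0388, (K−S)⁺=0.0000, hold=0.0000 ⇒ V=0.0000 continue  boundary S*=86.9900
step 5: (k=5,j=0): S=59.2670, (K−S)⁺=51.9530, hold=51.3574 ⇒ V=51.9530 exercise | (k=5,j=1): S=76.5451, (K−S)⁺=34.6749, hold=34.0794 ⇒ V=34.6749 exercise | (k=5,j=2): S=98.8601, (K−S)⁺=12.3599, hold=15.3695 ⇒ V=15.3695 continue | (k=5,j=3): S=127.6806, (K−S)⁺=0.0000, hold=3.1923 ⇒ V=3.1923 continue | (k=5,j=4): S=164.9032, (K−S)⁺=0.0000, hold=0.0000 ⇒ V=0.0000 continue | (k=5,j=5): S=212.9771, (K−S)⁺=0.0000, hold=0.0000 ⇒ V=0.0000 continue  boundary S*=76.5451
step 4: (k=4,j=0): S=67.3543, (K−S)⁺=43.8657, hold=43.2702 ⇒ V=43.8657 exercise | (k=4,j=1): S=86.9900, (K−S)⁺=24.2300, hold=25.0985 ⇒ V=25.0985 continue | (k=4,j=2): S=112.3500, (K−S)⁺=0.0000, hold=9.3639 ⇒ V=9.3639 continue | (k=4,j=3): S=145.1032, (K−S)⁺=0.0000, hold=1.6224 ⇒ V=1.6224 continue | (k=4,j=4): S=187.4049, (K−S)⁺=0.0000, hold=0.0000 ⇒ V=0.0000 continue  boundary S*=67.3543
step 3: (k=3,j=0): S=76.5451, (K−S)⁺=34.6749, hold=34.5019 ⇒ V=34.6749 exercise | (k=3,j=1): S=98.8601, (K−S)⁺=12.3599, hold=17.3103 ⇒ V=17.3103 continue | (k=3,j=2): S=127.6806, (K−S)⁺=0.0000, hold=5.5480 ⇒ V=5.5480 continue | (k=3,j=3): S=164.9032, (K−S)⁺=0.0000, hold=0.8245 ⇒ V=0.8245 continue  boundary S*=76.5451
step 2: (k=2,j=0): S=86.9900, (K−S)⁺=24.2300, hold=26.0425 ⇒ V=26.0425 continue | (k=2,j=1): S=112.3500, (K−S)⁺=0.0000, hold=11.4960 ⇒ V=11.4960 continue | (k=2,j=2): S=145.1032, (K−S)⁺=0.0000, hold=3.2206 ⇒ V=3.2206 continue  boundary S*=-
step 1: (k=1,j=0): S=98.8601, (K−S)⁺=12.3599, hold=18.8272 ⇒ V=18.8272 continue | (k=1,j=1): S=127.6806, (K−S)⁺=0.0000, hold=7.4091 ⇒ V=7.4091 continue  boundary S*=-
step 0: (k=0,j=0): S=112.3500, (K−S)⁺=0.0000, hold=13.1723 ⇒ V=13.1723 continue  boundary S*=-

price = 13.1723
boundary = - - - 76.5451 67.3543 76.5451 86.9900
tree:
13.1723
18.8272 7.4091
26.0425 11.4960 3.2206
34.6749 17.3103 5.5480 0.8245
43.8657 25.0985 9.3639 1.6224 0.0000
51.9530 34.6749 15.3695 3.1923 0.0000 0.0000
59.0692 43.8657 24.2300 6.2815 0.0000 0.0000 0.0000
65.3309 51.9530 34.6749 12.3599 0.0000 0.0000 0.0000 0.0000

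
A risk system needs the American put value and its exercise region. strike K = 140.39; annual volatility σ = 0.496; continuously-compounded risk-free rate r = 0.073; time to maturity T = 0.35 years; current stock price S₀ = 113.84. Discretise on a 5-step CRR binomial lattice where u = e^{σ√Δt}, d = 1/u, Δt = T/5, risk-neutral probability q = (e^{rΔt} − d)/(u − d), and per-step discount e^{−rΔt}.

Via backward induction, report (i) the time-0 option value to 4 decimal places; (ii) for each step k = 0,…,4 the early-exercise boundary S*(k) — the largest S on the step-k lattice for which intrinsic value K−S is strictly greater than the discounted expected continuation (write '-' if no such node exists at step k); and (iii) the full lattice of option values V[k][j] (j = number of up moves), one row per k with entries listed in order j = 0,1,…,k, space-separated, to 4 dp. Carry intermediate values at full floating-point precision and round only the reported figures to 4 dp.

params: Δt=0.07000 u=1.14023 d=0.87702 q=0.48670 e^(-rΔt)=0.99490
t_5 payoffs: 81.3245 63.5976 40.5504 10.5863 0.0000 0.0000
t_4: node(4,0) S=67.3482 payoff=73.0418 vs cont=72.3262 → 73.0418 [stop]  node(4,1) S=87.5610 payoff=52.8290 vs cont=52.1135 → 52.8290 [stop]  node(4,2) S=113.8400 payoff=26.5500 vs cont=25.8344 → 26.5500 [stop]  node(4,3) S=148.0060 payoff=0.0000 vs cont=5.4062 → 5.4062 [wait]  node(4,4) S=192.4259 payoff=0.0000 vs cont=0.0000 → 0.0000 [wait]  ⇒ S*(4)=113.8400
t_3: node(3,0) S=76.7924 payoff=63.5976 vs cont=62.8820 → 63.5976 [stop]  node(3,1) S=99.8396 payoff=40.5504 vs cont=39.8349 → 40.5504 [stop]  node(3,2) S=129.8037 payoff=10.5863 vs cont=16.1764 → 16.1764 [wait]  node(3,3) S=168.7607 payoff=0.0000 vs cont=2.7609 → 2.7609 [wait]  ⇒ S*(3)=99.8396
t_2: node(2,0) S=87.5610 payoff=52.8290 vs cont=52.1135 → 52.8290 [stop]  node(2,1) S=113.8400 payoff=26.5500 vs cont=28.5413 → 28.5413 [wait]  node(2,2) S=148.0060 payoff=0.0000 vs cont=9.5978 → 9.5978 [wait]  ⇒ S*(2)=87.5610
t_1: node(1,0) S=99.8396 payoff=40.5504 vs cont=40.7991 → 40.7991 [wait]  node(1,1) S=129.8037 payoff=10.5863 vs cont=19.2230 → 19.2230 [wait]  ⇒ S*(1)=-
t_0: node(0,0) S=113.8400 payoff=26.5500 vs cont=30.1435 → 30.1435 [wait]  ⇒ S*(0)=-

price = 30.1435
boundary = - - 87.5610 99.8396 113.8400
tree:
30.1435
40.7991 19.2230
52.8290 28.5413 9.5978
63.5976 40.5504 16.1764 2.7609
73.0418 52.8290 26.5500 5.4062 0.0000
81.3245 63.5976 40.5504 10.5863 0.0000 0.0000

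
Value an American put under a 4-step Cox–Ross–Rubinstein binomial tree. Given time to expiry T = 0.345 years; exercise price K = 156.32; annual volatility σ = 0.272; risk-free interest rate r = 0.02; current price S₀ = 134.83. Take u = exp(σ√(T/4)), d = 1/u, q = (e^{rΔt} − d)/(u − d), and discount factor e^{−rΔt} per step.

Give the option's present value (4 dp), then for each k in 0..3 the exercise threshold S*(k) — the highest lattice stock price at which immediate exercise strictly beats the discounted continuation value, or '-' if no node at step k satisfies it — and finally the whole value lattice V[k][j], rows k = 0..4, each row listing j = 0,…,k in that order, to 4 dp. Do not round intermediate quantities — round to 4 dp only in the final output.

price = 22.8815
boundary = - 124.4785 114.9217 124.4785
tree:
22.8815
31.8415 13.6674
41.3983 21.5368 5.5521
50.2214 31.8415 10.9231 0.0000
58.3671 41.3983 21.4900 0.0000 0.0000

params: Δt=0.08625 u=1.08316 d=0.92323 q=0.49084 e^(-rΔt)=0.99828
t_4 payoffs: 58.3671 41.3983 21.4900 0.0000 0.0000
t_3: node(3,0) S=106.0986 payoff=50.2214 vs cont=49.9520 → 50.2214 [stop]  node(3,1) S=124.4785 payoff=31.8415 vs cont=31.5721 → 31.8415 [stop]  node(3,2) S=146.0423 payoff=10.2777 vs cont=10.9231 → 10.9231 [wait]  node(3,3) S=171.3418 payoff=0.0000 vs cont=0.0000 → 0.0000 [wait]  ⇒ S*(3)=124.4785
t_2: node(2,0) S=114.9217 payoff=41.3983 vs cont=41.1289 → 41.3983 [stop]  node(2,1) S=134.8300 payoff=21.4900 vs cont=21.5368 → 21.5368 [wait]  node(2,2) S=158.1871 payoff=0.0000 vs cont=5.5521 → 5.5521 [wait]  ⇒ S*(2)=114.9217
t_1: node(1,0) S=124.4785 payoff=31.8415 vs cont=31.5951 → 31.8415 [stop]  node(1,1) S=146.0423 payoff=10.2777 vs cont=13.6674 → 13.6674 [wait]  ⇒ S*(1)=124.4785
t_0: node(0,0) S=134.8300 payoff=21.4900 vs cont=22.8815 → 22.8815 [wait]  ⇒ S*(0)=-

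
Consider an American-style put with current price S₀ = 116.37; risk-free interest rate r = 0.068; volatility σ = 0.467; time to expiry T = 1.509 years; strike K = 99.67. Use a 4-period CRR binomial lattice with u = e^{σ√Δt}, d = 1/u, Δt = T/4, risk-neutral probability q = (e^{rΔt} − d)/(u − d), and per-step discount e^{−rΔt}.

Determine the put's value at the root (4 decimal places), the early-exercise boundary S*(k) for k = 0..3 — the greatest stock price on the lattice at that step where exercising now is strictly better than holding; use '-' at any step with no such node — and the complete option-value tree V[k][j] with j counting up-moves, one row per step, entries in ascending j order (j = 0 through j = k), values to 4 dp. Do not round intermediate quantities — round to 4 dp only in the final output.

price = 13.2356
boundary = - - 65.5692 49.2186
tree:
13.2356
21.6454 4.6093
34.1008 8.9814 0.0000
50.4514 17.5007 0.0000 0.0000
62.7248 34.1008 0.0000 0.0000 0.0000

params: Δt=0.37725 u=1.33220 d=0.75064 q=0.47346 e^(-rΔt)=0.97467
t_4 payoffs: 62.7248 34.1008 0.0000 0.0000 0.0000
t_3: node(3,0) S=49.2186 payoff=50.4514 vs cont=47.9271 → 50.4514 [stop]  node(3,1) S=87.3515 payoff=12.3185 vs cont=17.5007 → 17.5007 [wait]  node(3,2) S=155.0286 payoff=0.0000 vs cont=0.0000 → 0.0000 [wait]  node(3,3) S=275.1396 payoff=0.0000 vs cont=0.0000 → 0.0000 [wait]  ⇒ S*(3)=49.2186
t_2: node(2,0) S=65.5692 payoff=34.1008 vs cont=33.9679 → 34.1008 [stop]  node(2,1) S=116.3700 payoff=0.0000 vs cont=8.9814 → 8.9814 [wait]  node(2,2) S=206.5296 payoff=0.0000 vs cont=0.0000 → 0.0000 [wait]  ⇒ S*(2)=65.5692
t_1: node(1,0) S=87.3515 payoff=12.3185 vs cont=21.6454 → 21.6454 [wait]  node(1,1) S=155.0286 payoff=0.0000 vs cont=4.6093 → 4.6093 [wait]  ⇒ S*(1)=-
t_0: node(0,0) S=116.3700 payoff=0.0000 vs cont=13.2356 → 13.2356 [wait]  ⇒ S*(0)=-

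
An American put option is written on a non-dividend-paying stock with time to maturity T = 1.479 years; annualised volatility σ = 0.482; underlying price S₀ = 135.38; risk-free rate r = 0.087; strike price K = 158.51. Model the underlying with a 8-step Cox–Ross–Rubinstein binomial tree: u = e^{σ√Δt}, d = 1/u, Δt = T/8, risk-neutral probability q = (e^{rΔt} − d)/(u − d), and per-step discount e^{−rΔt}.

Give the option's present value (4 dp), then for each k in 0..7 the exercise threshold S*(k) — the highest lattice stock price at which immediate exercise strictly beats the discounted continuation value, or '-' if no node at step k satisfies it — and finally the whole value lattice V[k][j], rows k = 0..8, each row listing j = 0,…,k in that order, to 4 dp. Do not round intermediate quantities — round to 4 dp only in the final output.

Δt=0.18488, u=1.23029, d=0.81282, q=0.48721, disc=e^(-rΔt)=0.98404
k=8 terminal: V=max(K-S,0) → 132.7166 119.4691 99.4176 69.0677 23.1300 0.0000 0.0000 0.0000 0.0000
k=7: j=0 S=31.7332 intr=126.7768 cont=124.2477 V=126.7768[EX]; j=1 S=48.0314 intr=110.4786 cont=107.9495 V=110.4786[EX]; j=2 S=72.7005 intr=85.8095 cont=83.2804 V=85.8095[EX]; j=3 S=110.0395 intr=48.4705 cont=45.9414 V=48.4705[EX]; j=4 S=166.5560 intr=0.0000 cont=11.6715 V=11.6715[hold]; j=5 S=252.0994 intr=0.0000 cont=0.0000 V=0.0000[hold]; j=6 S=381.5781 intr=0.0000 cont=0.0000 V=0.0000[hold]; j=7 S=577.5572 intr=0.0000 cont=0.0000 V=0.0000[hold]  S*(7)=110.0395
k=6: j=0 S=39.0409 intr=119.4691 cont=116.9400 V=119.4691[EX]; j=1 S=59.0924 intr=99.4176 cont=96.8885 V=99.4176[EX]; j=2 S=89.4423 intr=69.0677 cont=66.5386 V=69.0677[EX]; j=3 S=135.3800 intr=23.1300 cont=30.0543 V=30.0543[hold]; j=4 S=204.9114 intr=0.0000 cont=5.8895 V=5.8895[hold]; j=5 S=310.1542 intr=0.0000 cont=0.0000 V=0.0000[hold]; j=6 S=469.4499 intr=0.0000 cont=0.0000 V=0.0000[hold]  S*(6)=89.4423
k=5: j=0 S=48.0314 intr=110.4786 cont=107.9495 V=110.4786[EX]; j=1 S=72.7005 intr=85.8095 cont=83.2804 V=85.8095[EX]; j=2 S=110.0395 intr=48.4705 cont=49.2611 V=49.2611[hold]; j=3 S=166.5560 intr=0.0000 cont=17.9892 V=17.9892[hold]; j=4 S=252.0994 intr=0.0000 cont=2.9719 V=2.9719[hold]; j=5 S=381.5781 intr=0.0000 cont=0.0000 V=0.0000[hold]  S*(5)=72.7005
k=4: j=0 S=59.0924 intr=99.4176 cont=96.8885 V=99.4176[EX]; j=1 S=89.4423 intr=69.0677 cont=66.9177 V=69.0677[EX]; j=2 S=135.3800 intr=23.1300 cont=33.4822 V=33.4822[hold]; j=3 S=204.9114 intr=0.0000 cont=10.5023 V=10.5023[hold]; j=4 S=310.1542 intr=0.0000 cont=1.4996 V=1.4996[hold]  S*(4)=89.4423
k=3: j=0 S=72.7005 intr=85.8095 cont=83.2804 V=85.8095[EX]; j=1 S=110.0395 intr=48.4705 cont=50.9046 V=50.9046[hold]; j=2 S=166.5560 intr=0.0000 cont=21.9305 V=21.9305[hold]; j=3 S=252.0994 intr=0.0000 cont=6.0185 V=6.0185[hold]  S*(3)=72.7005
k=2: j=0 S=89.4423 intr=69.0677 cont=67.7056 V=69.0677[EX]; j=1 S=135.3800 intr=23.1300 cont=36.2011 V=36.2011[hold]; j=2 S=204.9114 intr=0.0000 cont=13.9517 V=13.9517[hold]  S*(2)=89.4423
k=1: j=0 S=110.0395 intr=48.4705 cont=52.2082 V=52.2082[hold]; j=1 S=166.5560 intr=0.0000 cont=24.9563 V=24.9563[hold]  S*(1)=-
k=0: j=0 S=135.3800 intr=23.1300 cont=38.3095 V=38.3095[hold]  S*(0)=-

price = 38.3095
boundary = - - 89.4423 72.7005 89.4423 72.7005 89.4423 110.0395
tree:
38.3095
52.2082 24.9563
69.0677 36.2011 13.9517
85.8095 50.9046 21.9305 6.0185
99.4176 69.0677 33.4822 10.5023 1.4996
110.4786 85.8095 49.2611 17.9892 2.9719 0.0000
119.4691 99.4176 69.0677 30.0543 5.8895 0.0000 0.0000
126.7768 110.4786 85.8095 48.4705 11.6715 0.0000 0.0000 0.0000
132.7166 119.4691 99.4176 69.0677 23.1300 0.0000 0.0000 0.0000 0.0000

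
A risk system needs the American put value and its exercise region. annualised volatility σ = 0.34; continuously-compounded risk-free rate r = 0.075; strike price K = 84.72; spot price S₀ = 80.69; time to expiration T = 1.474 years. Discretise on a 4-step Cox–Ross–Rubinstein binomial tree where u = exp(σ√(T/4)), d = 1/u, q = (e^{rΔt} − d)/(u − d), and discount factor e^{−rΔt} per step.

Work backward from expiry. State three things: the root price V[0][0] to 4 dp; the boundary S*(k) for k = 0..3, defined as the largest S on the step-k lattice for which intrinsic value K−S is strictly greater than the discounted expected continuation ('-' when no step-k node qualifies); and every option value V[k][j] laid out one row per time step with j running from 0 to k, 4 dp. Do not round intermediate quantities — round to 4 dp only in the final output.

price = 11.8628
boundary = - - 53.4008 65.6423
tree:
11.8628
19.7319 5.1257
31.3192 9.9344 0.8933
41.2778 19.0777 1.8974 0.0000
49.3792 31.3192 4.0300 0.0000 0.0000

params: Δt=0.36850 u=1.22924 d=0.81351 q=0.51599 e^(-rΔt)=0.97274
t_4 payoffs: 49.3792 31.3192 4.0300 0.0000 0.0000
t_3: node(3,0) S=43.4422 payoff=41.2778 vs cont=38.9684 → 41.2778 [stop]  node(3,1) S=65.6423 payoff=19.0777 vs cont=16.7683 → 19.0777 [stop]  node(3,2) S=99.1872 payoff=0.0000 vs cont=1.8974 → 1.8974 [wait]  node(3,3) S=149.8744 payoff=0.0000 vs cont=0.0000 → 0.0000 [wait]  ⇒ S*(3)=65.6423
t_2: node(2,0) S=53.4008 payoff=31.3192 vs cont=29.0098 → 31.3192 [stop]  node(2,1) S=80.6900 payoff=4.0300 vs cont=9.9344 → 9.9344 [wait]  node(2,2) S=121.9246 payoff=0.0000 vs cont=0.8933 → 0.8933 [wait]  ⇒ S*(2)=53.4008
t_1: node(1,0) S=65.6423 payoff=19.0777 vs cont=19.7319 → 19.7319 [wait]  node(1,1) S=99.1872 payoff=0.0000 vs cont=5.1257 → 5.1257 [wait]  ⇒ S*(1)=-
t_0: node(0,0) S=80.6900 payoff=4.0300 vs cont=11.8628 → 11.8628 [wait]  ⇒ S*(0)=-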